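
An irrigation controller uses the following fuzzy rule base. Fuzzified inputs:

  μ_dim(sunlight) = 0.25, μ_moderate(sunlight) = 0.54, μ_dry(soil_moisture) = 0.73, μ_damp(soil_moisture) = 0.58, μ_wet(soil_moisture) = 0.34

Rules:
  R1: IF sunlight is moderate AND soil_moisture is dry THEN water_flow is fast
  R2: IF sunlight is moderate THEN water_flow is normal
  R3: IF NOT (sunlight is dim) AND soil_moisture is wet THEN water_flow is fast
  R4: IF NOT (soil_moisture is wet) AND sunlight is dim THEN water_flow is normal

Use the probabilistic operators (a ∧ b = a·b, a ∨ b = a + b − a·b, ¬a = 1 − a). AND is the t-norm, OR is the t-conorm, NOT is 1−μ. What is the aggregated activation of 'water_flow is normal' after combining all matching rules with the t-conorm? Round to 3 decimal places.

0.616

R1: moderate=0.54, dry=0.73; AND[a·b] → w = 0.3942
R2: moderate=0.54 → w = 0.5400
R3: ¬dim=1−0.25=0.75, wet=0.34; AND[a·b] → w = 0.2550
R4: ¬wet=1−0.34=0.66, dim=0.25; AND[a·b] → w = 0.1650
Rules with consequent 'normal': {R2, R4} → strengths 0.5400, 0.1650
Aggregate via t-conorm [a + b − a·b]: 0.6159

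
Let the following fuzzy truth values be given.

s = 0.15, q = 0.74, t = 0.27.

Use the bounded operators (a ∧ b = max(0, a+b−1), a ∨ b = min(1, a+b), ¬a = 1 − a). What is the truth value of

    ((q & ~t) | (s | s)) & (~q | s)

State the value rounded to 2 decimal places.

0.18

~t = 1 − 0.27 = 0.73
q & ~t = max(0, a+b−1) on (0.74, 0.73) = 0.47
s | s = min(1, a+b) on (0.15, 0.15) = 0.30
(q & ~t) | (s | s) = min(1, a+b) on (0.47, 0.30) = 0.77
~q = 1 − 0.74 = 0.26
~q | s = min(1, a+b) on (0.26, 0.15) = 0.41
((q & ~t) | (s | s)) & (~q | s) = max(0, a+b−1) on (0.77, 0.41) = 0.18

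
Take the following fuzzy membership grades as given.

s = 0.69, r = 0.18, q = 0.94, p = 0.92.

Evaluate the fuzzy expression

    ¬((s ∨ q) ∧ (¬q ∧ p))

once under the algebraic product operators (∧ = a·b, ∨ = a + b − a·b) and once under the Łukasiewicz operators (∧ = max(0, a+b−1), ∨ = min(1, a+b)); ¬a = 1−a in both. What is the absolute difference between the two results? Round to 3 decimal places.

0.054

Under algebraic product:
  s ∨ q = a + b − a·b on (0.6900, 0.9400) = 0.9814
  ¬q = 1 − 0.9400 = 0.0600
  ¬q ∧ p = a·b on (0.0600, 0.9200) = 0.0552
  (s ∨ q) ∧ (¬q ∧ p) = a·b on (0.9814, 0.0552) = 0.0542
  ¬((s ∨ q) ∧ (¬q ∧ p)) = 1 − 0.0542 = 0.9458
  → value = 0.9458
Under Łukasiewicz:
  s ∨ q = min(1, a+b) on (0.69, 0.94) = 1.00
  ¬q = 1 − 0.94 = 0.06
  ¬q ∧ p = max(0, a+b−1) on (0.06, 0.92) = 0.00
  (s ∨ q) ∧ (¬q ∧ p) = max(0, a+b−1) on (1.00, 0.00) = 0.00
  ¬((s ∨ q) ∧ (¬q ∧ p)) = 1 − 0.00 = 1.00
  → value = 1.0000
|0.9458 − 1.0000| = 0.054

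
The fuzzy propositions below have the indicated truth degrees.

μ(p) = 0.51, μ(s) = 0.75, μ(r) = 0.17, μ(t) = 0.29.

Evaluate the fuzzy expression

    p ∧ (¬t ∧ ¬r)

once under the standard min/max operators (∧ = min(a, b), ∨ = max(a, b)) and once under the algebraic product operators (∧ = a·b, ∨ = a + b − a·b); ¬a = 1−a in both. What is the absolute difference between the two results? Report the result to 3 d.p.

Under standard min/max:
  ¬t = 1 − 0.29 = 0.71
  ¬r = 1 − 0.17 = 0.83
  ¬t ∧ ¬r = min(a, b) on (0.71, 0.83) = 0.71
  p ∧ (¬t ∧ ¬r) = min(a, b) on (0.51, 0.71) = 0.51
  → value = 0.5100
Under algebraic product:
  ¬t = 1 − 0.2900 = 0.7100
  ¬r = 1 − 0.1700 = 0.8300
  ¬t ∧ ¬r = a·b on (0.7100, 0.8300) = 0.5893
  p ∧ (¬t ∧ ¬r) = a·b on (0.5100, 0.5893) = 0.3005
  → value = 0.3005
|0.5100 − 0.3005| = 0.209

0.209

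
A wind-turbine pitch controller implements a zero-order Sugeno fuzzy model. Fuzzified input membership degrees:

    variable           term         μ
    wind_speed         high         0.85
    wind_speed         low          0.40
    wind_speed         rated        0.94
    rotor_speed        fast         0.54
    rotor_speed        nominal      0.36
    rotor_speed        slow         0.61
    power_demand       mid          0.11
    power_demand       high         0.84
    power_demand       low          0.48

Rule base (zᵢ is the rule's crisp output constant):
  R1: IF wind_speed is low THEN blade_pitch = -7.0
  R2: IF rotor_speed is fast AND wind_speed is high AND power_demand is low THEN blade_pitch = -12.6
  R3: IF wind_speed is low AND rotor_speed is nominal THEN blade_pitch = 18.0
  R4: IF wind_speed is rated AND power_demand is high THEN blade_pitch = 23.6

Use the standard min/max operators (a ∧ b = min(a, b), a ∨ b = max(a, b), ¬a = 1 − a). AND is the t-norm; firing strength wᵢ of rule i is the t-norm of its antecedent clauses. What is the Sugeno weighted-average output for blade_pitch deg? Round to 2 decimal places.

8.39

R1 (z=-7.0): low=0.40 → w = 0.40
R2 (z=-12.6): fast=0.54, high=0.85, low=0.48; AND[min(a, b)] → w = 0.48
R3 (z=18.0): low=0.40, nominal=0.36; AND[min(a, b)] → w = 0.36
R4 (z=23.6): rated=0.94, high=0.84; AND[min(a, b)] → w = 0.84
Weighted average = (0.40·-7.0 + 0.48·-12.6 + 0.36·18.0 + 0.84·23.6) / (0.40 + 0.48 + 0.36 + 0.84)
  = 17.4560 / 2.0800 = 8.39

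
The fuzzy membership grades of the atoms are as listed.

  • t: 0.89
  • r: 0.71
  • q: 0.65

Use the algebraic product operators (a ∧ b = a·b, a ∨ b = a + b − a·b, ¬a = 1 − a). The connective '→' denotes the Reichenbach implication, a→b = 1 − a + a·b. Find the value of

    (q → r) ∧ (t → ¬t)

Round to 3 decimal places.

q → r  [Reichenbach: 1 − a + a·b] with a=0.6500, b=0.7100 → 0.8115
¬t = 1 − 0.8900 = 0.1100
t → ¬t  [Reichenbach: 1 − a + a·b] with a=0.8900, b=0.1100 → 0.2079
(q → r) ∧ (t → ¬t) = a·b on (0.8115, 0.2079) = 0.1687

0.169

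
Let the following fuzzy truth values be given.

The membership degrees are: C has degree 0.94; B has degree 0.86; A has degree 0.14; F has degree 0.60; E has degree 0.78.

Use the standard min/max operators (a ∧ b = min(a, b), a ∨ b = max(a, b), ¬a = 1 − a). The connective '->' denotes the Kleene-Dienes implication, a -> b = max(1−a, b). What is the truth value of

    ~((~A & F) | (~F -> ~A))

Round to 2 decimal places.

0.14

~A = 1 − 0.14 = 0.86
~A & F = min(a, b) on (0.86, 0.60) = 0.60
~F = 1 − 0.60 = 0.40
~A = 1 − 0.14 = 0.86
~F -> ~A  [Kleene-Dienes: max(1−a, b)] with a=0.40, b=0.86 → 0.86
(~A & F) | (~F -> ~A) = max(a, b) on (0.60, 0.86) = 0.86
~((~A & F) | (~F -> ~A)) = 1 − 0.86 = 0.14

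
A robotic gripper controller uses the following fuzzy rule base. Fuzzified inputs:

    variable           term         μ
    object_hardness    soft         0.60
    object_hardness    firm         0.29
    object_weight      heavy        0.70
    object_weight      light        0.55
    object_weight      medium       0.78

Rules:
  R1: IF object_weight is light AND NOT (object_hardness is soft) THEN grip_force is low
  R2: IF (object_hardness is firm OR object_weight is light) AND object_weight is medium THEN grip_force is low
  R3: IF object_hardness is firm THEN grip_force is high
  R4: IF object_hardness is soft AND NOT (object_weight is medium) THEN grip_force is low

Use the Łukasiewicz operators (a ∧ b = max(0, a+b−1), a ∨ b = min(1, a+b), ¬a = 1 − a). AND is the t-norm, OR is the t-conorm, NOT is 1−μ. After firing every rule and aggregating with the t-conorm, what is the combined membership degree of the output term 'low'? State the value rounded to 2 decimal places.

R1: light=0.55, ¬soft=1−0.60=0.40; AND[max(0, a+b−1)] → w = 0.00
R2: (firm=0.29 OR light=0.55) = 0.84; AND[max(0, a+b−1)] with medium=0.78 → w = 0.62
R3: firm=0.29 → w = 0.29
R4: soft=0.60, ¬medium=1−0.78=0.22; AND[max(0, a+b−1)] → w = 0.00
Rules with consequent 'low': {R1, R2, R4} → strengths 0.00, 0.62, 0.00
Aggregate via t-conorm [min(1, a+b)]: 0.62

0.62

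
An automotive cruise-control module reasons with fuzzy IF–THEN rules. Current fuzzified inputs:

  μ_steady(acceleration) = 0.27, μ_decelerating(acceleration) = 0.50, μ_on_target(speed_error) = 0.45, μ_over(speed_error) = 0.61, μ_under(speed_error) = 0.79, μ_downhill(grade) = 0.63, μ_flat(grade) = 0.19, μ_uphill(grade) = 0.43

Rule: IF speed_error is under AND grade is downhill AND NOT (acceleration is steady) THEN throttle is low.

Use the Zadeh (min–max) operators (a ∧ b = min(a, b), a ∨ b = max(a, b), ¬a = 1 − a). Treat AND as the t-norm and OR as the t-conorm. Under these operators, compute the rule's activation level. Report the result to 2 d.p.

0.63

firing strength: under=0.79, downhill=0.63, ¬steady=1−0.27=0.73; AND[min(a, b)] → w = 0.63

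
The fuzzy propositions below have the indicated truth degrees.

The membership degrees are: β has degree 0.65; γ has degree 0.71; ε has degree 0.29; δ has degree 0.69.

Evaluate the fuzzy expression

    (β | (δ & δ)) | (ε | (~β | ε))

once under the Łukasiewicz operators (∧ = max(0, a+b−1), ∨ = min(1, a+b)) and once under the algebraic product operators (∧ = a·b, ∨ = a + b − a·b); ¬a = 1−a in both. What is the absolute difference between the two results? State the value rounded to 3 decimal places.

Under Łukasiewicz:
  δ & δ = max(0, a+b−1) on (0.69, 0.69) = 0.38
  β | (δ & δ) = min(1, a+b) on (0.65, 0.38) = 1.00
  ~β = 1 − 0.65 = 0.35
  ~β | ε = min(1, a+b) on (0.35, 0.29) = 0.64
  ε | (~β | ε) = min(1, a+b) on (0.29, 0.64) = 0.93
  (β | (δ & δ)) | (ε | (~β | ε)) = min(1, a+b) on (1.00, 0.93) = 1.00
  → value = 1.0000
Under algebraic product:
  δ & δ = a·b on (0.6900, 0.6900) = 0.4761
  β | (δ & δ) = a + b − a·b on (0.6500, 0.4761) = 0.8166
  ~β = 1 − 0.6500 = 0.3500
  ~β | ε = a + b − a·b on (0.3500, 0.2900) = 0.5385
  ε | (~β | ε) = a + b − a·b on (0.2900, 0.5385) = 0.6723
  (β | (δ & δ)) | (ε | (~β | ε)) = a + b − a·b on (0.8166, 0.6723) = 0.9399
  → value = 0.9399
|1.0000 − 0.9399| = 0.060

0.060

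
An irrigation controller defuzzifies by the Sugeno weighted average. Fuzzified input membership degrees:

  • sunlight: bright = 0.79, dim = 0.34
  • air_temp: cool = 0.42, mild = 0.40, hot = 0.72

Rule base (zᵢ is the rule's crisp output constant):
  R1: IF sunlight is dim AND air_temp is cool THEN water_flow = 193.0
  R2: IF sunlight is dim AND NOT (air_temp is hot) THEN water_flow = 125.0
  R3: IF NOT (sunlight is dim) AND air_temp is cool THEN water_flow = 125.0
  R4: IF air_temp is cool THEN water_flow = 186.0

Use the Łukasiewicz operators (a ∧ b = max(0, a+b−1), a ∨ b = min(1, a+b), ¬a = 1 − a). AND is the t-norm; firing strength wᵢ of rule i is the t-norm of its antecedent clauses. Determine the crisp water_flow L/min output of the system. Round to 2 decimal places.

176.24

R1 (z=193.0): dim=0.34, cool=0.42; AND[max(0, a+b−1)] → w = 0.00
R2 (z=125.0): dim=0.34, ¬hot=1−0.72=0.28; AND[max(0, a+b−1)] → w = 0.00
R3 (z=125.0): ¬dim=1−0.34=0.66, cool=0.42; AND[max(0, a+b−1)] → w = 0.08
R4 (z=186.0): cool=0.42 → w = 0.42
Weighted average = (0.00·193.0 + 0.00·125.0 + 0.08·125.0 + 0.42·186.0) / (0.00 + 0.00 + 0.08 + 0.42)
  = 88.1200 / 0.5000 = 176.24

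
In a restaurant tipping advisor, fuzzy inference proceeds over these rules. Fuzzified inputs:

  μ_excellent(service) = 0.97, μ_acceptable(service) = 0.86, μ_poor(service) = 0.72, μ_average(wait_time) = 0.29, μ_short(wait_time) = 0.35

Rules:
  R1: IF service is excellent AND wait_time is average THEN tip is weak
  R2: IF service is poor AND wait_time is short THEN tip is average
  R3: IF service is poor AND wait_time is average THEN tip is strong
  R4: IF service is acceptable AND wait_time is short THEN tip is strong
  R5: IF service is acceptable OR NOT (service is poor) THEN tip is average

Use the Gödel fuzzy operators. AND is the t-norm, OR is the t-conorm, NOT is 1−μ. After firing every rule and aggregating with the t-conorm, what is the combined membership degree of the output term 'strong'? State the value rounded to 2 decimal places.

0.35

R1: excellent=0.97, average=0.29; AND[min(a, b)] → w = 0.29
R2: poor=0.72, short=0.35; AND[min(a, b)] → w = 0.35
R3: poor=0.72, average=0.29; AND[min(a, b)] → w = 0.29
R4: acceptable=0.86, short=0.35; AND[min(a, b)] → w = 0.35
R5: acceptable=0.86, ¬poor=1−0.72=0.28; OR[max(a, b)] → w = 0.86
Rules with consequent 'strong': {R3, R4} → strengths 0.29, 0.35
Aggregate via t-conorm [max(a, b)]: 0.35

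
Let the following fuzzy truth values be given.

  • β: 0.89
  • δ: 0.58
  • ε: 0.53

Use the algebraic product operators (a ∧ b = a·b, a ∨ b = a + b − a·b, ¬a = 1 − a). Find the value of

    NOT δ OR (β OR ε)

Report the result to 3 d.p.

0.970

NOT δ = 1 − 0.5800 = 0.4200
β OR ε = a + b − a·b on (0.8900, 0.5300) = 0.9483
NOT δ OR (β OR ε) = a + b − a·b on (0.4200, 0.9483) = 0.9700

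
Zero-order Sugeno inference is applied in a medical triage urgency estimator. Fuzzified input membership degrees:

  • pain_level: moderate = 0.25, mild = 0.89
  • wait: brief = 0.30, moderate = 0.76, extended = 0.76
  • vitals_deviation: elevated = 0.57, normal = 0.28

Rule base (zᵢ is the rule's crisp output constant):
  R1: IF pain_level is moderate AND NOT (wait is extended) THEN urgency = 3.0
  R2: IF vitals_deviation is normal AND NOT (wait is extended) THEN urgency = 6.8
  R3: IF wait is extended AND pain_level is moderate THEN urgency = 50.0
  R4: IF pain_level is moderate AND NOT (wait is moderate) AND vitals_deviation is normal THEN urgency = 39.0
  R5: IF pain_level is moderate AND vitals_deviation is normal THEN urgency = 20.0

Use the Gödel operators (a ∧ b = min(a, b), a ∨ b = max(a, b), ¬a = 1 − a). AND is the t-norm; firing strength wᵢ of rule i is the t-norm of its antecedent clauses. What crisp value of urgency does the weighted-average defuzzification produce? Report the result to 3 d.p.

23.944

R1 (z=3.0): moderate=0.25, ¬extended=1−0.76=0.24; AND[min(a, b)] → w = 0.24
R2 (z=6.8): normal=0.28, ¬extended=1−0.76=0.24; AND[min(a, b)] → w = 0.24
R3 (z=50.0): extended=0.76, moderate=0.25; AND[min(a, b)] → w = 0.25
R4 (z=39.0): moderate=0.25, ¬moderate=1−0.76=0.24, normal=0.28; AND[min(a, b)] → w = 0.24
R5 (z=20.0): moderate=0.25, normal=0.28; AND[min(a, b)] → w = 0.25
Weighted average = (0.24·3.0 + 0.24·6.8 + 0.25·50.0 + 0.24·39.0 + 0.25·20.0) / (0.24 + 0.24 + 0.25 + 0.24 + 0.25)
  = 29.2120 / 1.2200 = 23.944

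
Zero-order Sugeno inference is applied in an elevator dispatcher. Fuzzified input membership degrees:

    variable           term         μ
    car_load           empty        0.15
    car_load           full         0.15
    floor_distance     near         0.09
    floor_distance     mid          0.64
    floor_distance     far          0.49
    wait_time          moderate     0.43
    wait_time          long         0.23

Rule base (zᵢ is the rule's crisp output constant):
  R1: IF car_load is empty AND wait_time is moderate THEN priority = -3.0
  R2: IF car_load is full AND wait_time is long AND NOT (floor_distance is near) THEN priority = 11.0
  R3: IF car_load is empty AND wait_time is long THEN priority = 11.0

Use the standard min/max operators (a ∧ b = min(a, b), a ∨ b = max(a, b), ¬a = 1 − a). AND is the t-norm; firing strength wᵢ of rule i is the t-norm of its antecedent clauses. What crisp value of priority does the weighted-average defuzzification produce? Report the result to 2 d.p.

R1 (z=-3.0): empty=0.15, moderate=0.43; AND[min(a, b)] → w = 0.15
R2 (z=11.0): full=0.15, long=0.23, ¬near=1−0.09=0.91; AND[min(a, b)] → w = 0.15
R3 (z=11.0): empty=0.15, long=0.23; AND[min(a, b)] → w = 0.15
Weighted average = (0.15·-3.0 + 0.15·11.0 + 0.15·11.0) / (0.15 + 0.15 + 0.15)
  = 2.8500 / 0.4500 = 6.33

6.33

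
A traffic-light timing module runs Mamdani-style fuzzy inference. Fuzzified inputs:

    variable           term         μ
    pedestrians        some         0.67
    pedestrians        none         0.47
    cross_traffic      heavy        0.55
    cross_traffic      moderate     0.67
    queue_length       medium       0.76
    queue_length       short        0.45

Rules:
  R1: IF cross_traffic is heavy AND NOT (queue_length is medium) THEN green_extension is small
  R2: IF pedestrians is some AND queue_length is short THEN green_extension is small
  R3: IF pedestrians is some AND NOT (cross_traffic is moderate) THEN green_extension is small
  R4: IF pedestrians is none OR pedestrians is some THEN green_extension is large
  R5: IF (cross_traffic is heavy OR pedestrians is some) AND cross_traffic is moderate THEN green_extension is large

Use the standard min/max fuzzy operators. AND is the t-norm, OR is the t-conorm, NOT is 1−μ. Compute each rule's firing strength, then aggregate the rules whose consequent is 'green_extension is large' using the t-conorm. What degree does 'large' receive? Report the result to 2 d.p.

0.67

R1: heavy=0.55, ¬medium=1−0.76=0.24; AND[min(a, b)] → w = 0.24
R2: some=0.67, short=0.45; AND[min(a, b)] → w = 0.45
R3: some=0.67, ¬moderate=1−0.67=0.33; AND[min(a, b)] → w = 0.33
R4: none=0.47, some=0.67; OR[max(a, b)] → w = 0.67
R5: (heavy=0.55 OR some=0.67) = 0.67; AND[min(a, b)] with moderate=0.67 → w = 0.67
Rules with consequent 'large': {R4, R5} → strengths 0.67, 0.67
Aggregate via t-conorm [max(a, b)]: 0.67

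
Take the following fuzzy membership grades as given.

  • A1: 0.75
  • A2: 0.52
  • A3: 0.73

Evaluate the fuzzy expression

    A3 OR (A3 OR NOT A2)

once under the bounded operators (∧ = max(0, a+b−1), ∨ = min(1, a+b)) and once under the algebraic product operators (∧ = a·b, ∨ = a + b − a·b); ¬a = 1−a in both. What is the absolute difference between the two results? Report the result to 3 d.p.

0.038

Under bounded:
  NOT A2 = 1 − 0.52 = 0.48
  A3 OR NOT A2 = min(1, a+b) on (0.73, 0.48) = 1.00
  A3 OR (A3 OR NOT A2) = min(1, a+b) on (0.73, 1.00) = 1.00
  → value = 1.0000
Under algebraic product:
  NOT A2 = 1 − 0.5200 = 0.4800
  A3 OR NOT A2 = a + b − a·b on (0.7300, 0.4800) = 0.8596
  A3 OR (A3 OR NOT A2) = a + b − a·b on (0.7300, 0.8596) = 0.9621
  → value = 0.9621
|1.0000 − 0.9621| = 0.038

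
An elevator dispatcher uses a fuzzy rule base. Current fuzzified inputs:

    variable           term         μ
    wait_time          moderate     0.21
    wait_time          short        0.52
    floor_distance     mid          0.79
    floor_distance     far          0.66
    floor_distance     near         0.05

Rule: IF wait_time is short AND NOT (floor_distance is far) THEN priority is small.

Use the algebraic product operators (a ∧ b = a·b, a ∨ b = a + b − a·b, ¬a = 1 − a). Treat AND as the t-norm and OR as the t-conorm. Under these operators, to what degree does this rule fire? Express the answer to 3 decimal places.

0.177

firing strength: short=0.52, ¬far=1−0.66=0.34; AND[a·b] → w = 0.1768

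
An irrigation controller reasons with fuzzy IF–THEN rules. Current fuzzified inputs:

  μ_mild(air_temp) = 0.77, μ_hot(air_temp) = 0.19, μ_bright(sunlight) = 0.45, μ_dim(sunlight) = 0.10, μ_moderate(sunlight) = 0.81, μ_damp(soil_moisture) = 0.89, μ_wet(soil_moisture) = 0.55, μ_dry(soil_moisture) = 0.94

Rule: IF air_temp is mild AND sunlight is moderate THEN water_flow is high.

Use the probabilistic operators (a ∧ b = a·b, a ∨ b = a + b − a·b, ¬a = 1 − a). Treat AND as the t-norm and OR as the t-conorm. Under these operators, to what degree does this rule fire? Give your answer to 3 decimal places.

firing strength: mild=0.77, moderate=0.81; AND[a·b] → w = 0.6237

0.624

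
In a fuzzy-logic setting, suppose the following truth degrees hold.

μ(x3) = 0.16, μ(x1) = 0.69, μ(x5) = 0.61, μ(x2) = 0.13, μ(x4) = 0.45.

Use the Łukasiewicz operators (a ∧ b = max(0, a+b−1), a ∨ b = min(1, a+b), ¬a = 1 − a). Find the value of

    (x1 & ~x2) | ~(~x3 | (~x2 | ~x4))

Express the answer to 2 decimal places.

~x2 = 1 − 0.13 = 0.87
x1 & ~x2 = max(0, a+b−1) on (0.69, 0.87) = 0.56
~x3 = 1 − 0.16 = 0.84
~x2 = 1 − 0.13 = 0.87
~x4 = 1 − 0.45 = 0.55
~x2 | ~x4 = min(1, a+b) on (0.87, 0.55) = 1.00
~x3 | (~x2 | ~x4) = min(1, a+b) on (0.84, 1.00) = 1.00
~(~x3 | (~x2 | ~x4)) = 1 − 1.00 = 0.00
(x1 & ~x2) | ~(~x3 | (~x2 | ~x4)) = min(1, a+b) on (0.56, 0.00) = 0.56

0.56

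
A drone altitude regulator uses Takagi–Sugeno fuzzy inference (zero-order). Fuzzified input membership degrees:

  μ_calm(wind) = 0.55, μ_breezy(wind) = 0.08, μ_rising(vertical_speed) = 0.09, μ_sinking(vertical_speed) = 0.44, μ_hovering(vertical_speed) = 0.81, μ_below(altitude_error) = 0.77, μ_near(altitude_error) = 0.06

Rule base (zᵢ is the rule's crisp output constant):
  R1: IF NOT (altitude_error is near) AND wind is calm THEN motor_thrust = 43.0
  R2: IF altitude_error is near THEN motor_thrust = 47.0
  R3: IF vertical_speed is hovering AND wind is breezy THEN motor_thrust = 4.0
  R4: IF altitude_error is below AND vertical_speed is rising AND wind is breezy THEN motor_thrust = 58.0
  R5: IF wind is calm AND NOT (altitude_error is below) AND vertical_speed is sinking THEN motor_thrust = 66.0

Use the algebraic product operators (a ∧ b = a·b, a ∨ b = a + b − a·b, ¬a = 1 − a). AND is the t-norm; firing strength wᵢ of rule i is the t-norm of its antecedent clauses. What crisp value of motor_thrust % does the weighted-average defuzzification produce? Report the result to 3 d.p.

41.686

R1 (z=43.0): ¬near=1−0.06=0.94, calm=0.55; AND[a·b] → w = 0.5170
R2 (z=47.0): near=0.06 → w = 0.0600
R3 (z=4.0): hovering=0.81, breezy=0.08; AND[a·b] → w = 0.0648
R4 (z=58.0): below=0.77, rising=0.09, breezy=0.08; AND[a·b] → w = 0.0055
R5 (z=66.0): calm=0.55, ¬below=1−0.77=0.23, sinking=0.44; AND[a·b] → w = 0.0557
Weighted average = (0.5170·43.0 + 0.0600·47.0 + 0.0648·4.0 + 0.0055·58.0 + 0.0557·66.0) / (0.5170 + 0.0600 + 0.0648 + 0.0055 + 0.0557)
  = 29.3053 / 0.7030 = 41.686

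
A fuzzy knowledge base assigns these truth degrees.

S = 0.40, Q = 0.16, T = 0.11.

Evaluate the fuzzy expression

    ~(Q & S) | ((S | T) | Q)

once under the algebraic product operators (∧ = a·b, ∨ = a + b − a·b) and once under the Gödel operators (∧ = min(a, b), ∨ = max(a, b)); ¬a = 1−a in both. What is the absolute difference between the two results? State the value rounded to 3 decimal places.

Under algebraic product:
  Q & S = a·b on (0.1600, 0.4000) = 0.0640
  ~(Q & S) = 1 − 0.0640 = 0.9360
  S | T = a + b − a·b on (0.4000, 0.1100) = 0.4660
  (S | T) | Q = a + b − a·b on (0.4660, 0.1600) = 0.5514
  ~(Q & S) | ((S | T) | Q) = a + b − a·b on (0.9360, 0.5514) = 0.9713
  → value = 0.9713
Under Gödel:
  Q & S = min(a, b) on (0.16, 0.40) = 0.16
  ~(Q & S) = 1 − 0.16 = 0.84
  S | T = max(a, b) on (0.40, 0.11) = 0.40
  (S | T) | Q = max(a, b) on (0.40, 0.16) = 0.40
  ~(Q & S) | ((S | T) | Q) = max(a, b) on (0.84, 0.40) = 0.84
  → value = 0.8400
|0.9713 − 0.8400| = 0.131

0.131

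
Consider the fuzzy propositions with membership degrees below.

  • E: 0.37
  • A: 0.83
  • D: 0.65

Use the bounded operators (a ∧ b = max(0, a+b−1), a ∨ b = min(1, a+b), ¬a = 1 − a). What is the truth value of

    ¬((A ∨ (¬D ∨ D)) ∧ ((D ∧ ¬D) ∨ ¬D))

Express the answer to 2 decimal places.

0.65

¬D = 1 − 0.65 = 0.35
¬D ∨ D = min(1, a+b) on (0.35, 0.65) = 1.00
A ∨ (¬D ∨ D) = min(1, a+b) on (0.83, 1.00) = 1.00
¬D = 1 − 0.65 = 0.35
D ∧ ¬D = max(0, a+b−1) on (0.65, 0.35) = 0.00
¬D = 1 − 0.65 = 0.35
(D ∧ ¬D) ∨ ¬D = min(1, a+b) on (0.00, 0.35) = 0.35
(A ∨ (¬D ∨ D)) ∧ ((D ∧ ¬D) ∨ ¬D) = max(0, a+b−1) on (1.00, 0.35) = 0.35
¬((A ∨ (¬D ∨ D)) ∧ ((D ∧ ¬D) ∨ ¬D)) = 1 − 0.35 = 0.65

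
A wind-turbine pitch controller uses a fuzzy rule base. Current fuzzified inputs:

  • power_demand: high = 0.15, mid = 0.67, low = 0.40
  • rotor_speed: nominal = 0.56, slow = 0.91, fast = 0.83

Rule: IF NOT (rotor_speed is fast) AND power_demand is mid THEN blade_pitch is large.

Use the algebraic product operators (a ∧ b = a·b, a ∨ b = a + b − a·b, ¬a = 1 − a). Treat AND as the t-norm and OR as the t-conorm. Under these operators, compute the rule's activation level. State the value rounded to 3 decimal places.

firing strength: ¬fast=1−0.83=0.17, mid=0.67; AND[a·b] → w = 0.1139

0.114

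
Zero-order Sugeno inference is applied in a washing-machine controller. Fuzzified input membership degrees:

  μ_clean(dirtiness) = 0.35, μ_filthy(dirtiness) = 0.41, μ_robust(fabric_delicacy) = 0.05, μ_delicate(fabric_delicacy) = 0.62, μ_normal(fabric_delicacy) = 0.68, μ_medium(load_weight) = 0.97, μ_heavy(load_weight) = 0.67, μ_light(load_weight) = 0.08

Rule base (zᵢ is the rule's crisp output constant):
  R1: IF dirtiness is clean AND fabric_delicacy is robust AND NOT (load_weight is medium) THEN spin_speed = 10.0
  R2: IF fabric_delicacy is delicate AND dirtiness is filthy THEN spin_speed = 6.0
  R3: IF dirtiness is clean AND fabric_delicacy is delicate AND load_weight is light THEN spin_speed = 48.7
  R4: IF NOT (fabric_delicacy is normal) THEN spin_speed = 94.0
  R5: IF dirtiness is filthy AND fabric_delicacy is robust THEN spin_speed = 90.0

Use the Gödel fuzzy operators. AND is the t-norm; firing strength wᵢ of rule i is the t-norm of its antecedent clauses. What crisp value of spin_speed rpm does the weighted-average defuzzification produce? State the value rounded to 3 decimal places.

R1 (z=10.0): clean=0.35, robust=0.05, ¬medium=1−0.97=0.03; AND[min(a, b)] → w = 0.03
R2 (z=6.0): delicate=0.62, filthy=0.41; AND[min(a, b)] → w = 0.41
R3 (z=48.7): clean=0.35, delicate=0.62, light=0.08; AND[min(a, b)] → w = 0.08
R4 (z=94.0): ¬normal=1−0.68=0.32 → w = 0.32
R5 (z=90.0): filthy=0.41, robust=0.05; AND[min(a, b)] → w = 0.05
Weighted average = (0.03·10.0 + 0.41·6.0 + 0.08·48.7 + 0.32·94.0 + 0.05·90.0) / (0.03 + 0.41 + 0.08 + 0.32 + 0.05)
  = 41.2360 / 0.8900 = 46.333

46.333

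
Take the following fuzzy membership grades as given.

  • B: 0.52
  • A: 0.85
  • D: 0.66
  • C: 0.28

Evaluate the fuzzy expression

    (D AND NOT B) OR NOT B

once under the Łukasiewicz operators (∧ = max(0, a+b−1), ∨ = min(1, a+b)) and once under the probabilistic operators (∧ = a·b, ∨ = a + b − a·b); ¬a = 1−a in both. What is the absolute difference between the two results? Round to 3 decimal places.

Under Łukasiewicz:
  NOT B = 1 − 0.52 = 0.48
  D AND NOT B = max(0, a+b−1) on (0.66, 0.48) = 0.14
  NOT B = 1 − 0.52 = 0.48
  (D AND NOT B) OR NOT B = min(1, a+b) on (0.14, 0.48) = 0.62
  → value = 0.6200
Under probabilistic:
  NOT B = 1 − 0.5200 = 0.4800
  D AND NOT B = a·b on (0.6600, 0.4800) = 0.3168
  NOT B = 1 − 0.5200 = 0.4800
  (D AND NOT B) OR NOT B = a + b − a·b on (0.3168, 0.4800) = 0.6447
  → value = 0.6447
|0.6200 − 0.6447| = 0.025

0.025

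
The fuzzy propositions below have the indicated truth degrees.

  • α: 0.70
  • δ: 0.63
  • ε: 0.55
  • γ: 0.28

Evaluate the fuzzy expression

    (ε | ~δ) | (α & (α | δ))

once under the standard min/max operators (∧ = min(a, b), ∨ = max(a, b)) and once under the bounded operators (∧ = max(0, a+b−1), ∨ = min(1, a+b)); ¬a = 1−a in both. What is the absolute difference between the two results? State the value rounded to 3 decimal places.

Under standard min/max:
  ~δ = 1 − 0.63 = 0.37
  ε | ~δ = max(a, b) on (0.55, 0.37) = 0.55
  α | δ = max(a, b) on (0.70, 0.63) = 0.70
  α & (α | δ) = min(a, b) on (0.70, 0.70) = 0.70
  (ε | ~δ) | (α & (α | δ)) = max(a, b) on (0.55, 0.70) = 0.70
  → value = 0.7000
Under bounded:
  ~δ = 1 − 0.63 = 0.37
  ε | ~δ = min(1, a+b) on (0.55, 0.37) = 0.92
  α | δ = min(1, a+b) on (0.70, 0.63) = 1.00
  α & (α | δ) = max(0, a+b−1) on (0.70, 1.00) = 0.70
  (ε | ~δ) | (α & (α | δ)) = min(1, a+b) on (0.92, 0.70) = 1.00
  → value = 1.0000
|0.7000 − 1.0000| = 0.300

0.300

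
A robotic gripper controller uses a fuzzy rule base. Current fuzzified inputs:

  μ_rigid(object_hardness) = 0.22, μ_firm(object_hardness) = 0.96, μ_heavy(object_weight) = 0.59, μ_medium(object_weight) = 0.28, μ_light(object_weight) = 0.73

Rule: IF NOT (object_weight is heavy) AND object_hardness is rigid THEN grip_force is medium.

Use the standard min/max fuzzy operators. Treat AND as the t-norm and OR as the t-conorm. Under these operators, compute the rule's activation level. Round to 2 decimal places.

0.22

firing strength: ¬heavy=1−0.59=0.41, rigid=0.22; AND[min(a, b)] → w = 0.22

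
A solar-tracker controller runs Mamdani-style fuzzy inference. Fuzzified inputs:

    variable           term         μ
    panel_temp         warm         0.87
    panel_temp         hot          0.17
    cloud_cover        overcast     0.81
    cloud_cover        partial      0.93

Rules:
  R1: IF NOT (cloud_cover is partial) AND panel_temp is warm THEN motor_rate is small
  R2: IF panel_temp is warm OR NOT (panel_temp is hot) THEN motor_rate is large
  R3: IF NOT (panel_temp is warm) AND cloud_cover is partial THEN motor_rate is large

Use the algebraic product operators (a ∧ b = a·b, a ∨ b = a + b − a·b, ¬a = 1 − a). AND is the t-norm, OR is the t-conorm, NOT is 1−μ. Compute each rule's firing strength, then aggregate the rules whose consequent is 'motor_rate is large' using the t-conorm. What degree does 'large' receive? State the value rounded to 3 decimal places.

0.981

R1: ¬partial=1−0.93=0.07, warm=0.87; AND[a·b] → w = 0.0609
R2: warm=0.87, ¬hot=1−0.17=0.83; OR[a + b − a·b] → w = 0.9779
R3: ¬warm=1−0.87=0.13, partial=0.93; AND[a·b] → w = 0.1209
Rules with consequent 'large': {R2, R3} → strengths 0.9779, 0.1209
Aggregate via t-conorm [a + b − a·b]: 0.9806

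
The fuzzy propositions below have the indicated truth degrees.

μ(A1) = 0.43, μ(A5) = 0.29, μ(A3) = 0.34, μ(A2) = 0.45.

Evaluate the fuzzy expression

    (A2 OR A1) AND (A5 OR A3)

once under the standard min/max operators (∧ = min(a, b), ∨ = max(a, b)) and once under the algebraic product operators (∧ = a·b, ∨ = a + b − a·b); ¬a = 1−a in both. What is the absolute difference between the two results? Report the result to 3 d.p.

Under standard min/max:
  A2 OR A1 = max(a, b) on (0.45, 0.43) = 0.45
  A5 OR A3 = max(a, b) on (0.29, 0.34) = 0.34
  (A2 OR A1) AND (A5 OR A3) = min(a, b) on (0.45, 0.34) = 0.34
  → value = 0.3400
Under algebraic product:
  A2 OR A1 = a + b − a·b on (0.4500, 0.4300) = 0.6865
  A5 OR A3 = a + b − a·b on (0.2900, 0.3400) = 0.5314
  (A2 OR A1) AND (A5 OR A3) = a·b on (0.6865, 0.5314) = 0.3648
  → value = 0.3648
|0.3400 − 0.3648| = 0.025

0.025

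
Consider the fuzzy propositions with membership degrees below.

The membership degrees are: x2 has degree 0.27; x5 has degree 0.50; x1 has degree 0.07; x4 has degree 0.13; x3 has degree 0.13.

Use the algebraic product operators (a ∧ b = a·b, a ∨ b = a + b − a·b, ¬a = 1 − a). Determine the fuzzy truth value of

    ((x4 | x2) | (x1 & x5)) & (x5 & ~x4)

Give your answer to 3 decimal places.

x4 | x2 = a + b − a·b on (0.1300, 0.2700) = 0.3649
x1 & x5 = a·b on (0.0700, 0.5000) = 0.0350
(x4 | x2) | (x1 & x5) = a + b − a·b on (0.3649, 0.0350) = 0.3871
~x4 = 1 − 0.1300 = 0.8700
x5 & ~x4 = a·b on (0.5000, 0.8700) = 0.4350
((x4 | x2) | (x1 & x5)) & (x5 & ~x4) = a·b on (0.3871, 0.4350) = 0.1684

0.168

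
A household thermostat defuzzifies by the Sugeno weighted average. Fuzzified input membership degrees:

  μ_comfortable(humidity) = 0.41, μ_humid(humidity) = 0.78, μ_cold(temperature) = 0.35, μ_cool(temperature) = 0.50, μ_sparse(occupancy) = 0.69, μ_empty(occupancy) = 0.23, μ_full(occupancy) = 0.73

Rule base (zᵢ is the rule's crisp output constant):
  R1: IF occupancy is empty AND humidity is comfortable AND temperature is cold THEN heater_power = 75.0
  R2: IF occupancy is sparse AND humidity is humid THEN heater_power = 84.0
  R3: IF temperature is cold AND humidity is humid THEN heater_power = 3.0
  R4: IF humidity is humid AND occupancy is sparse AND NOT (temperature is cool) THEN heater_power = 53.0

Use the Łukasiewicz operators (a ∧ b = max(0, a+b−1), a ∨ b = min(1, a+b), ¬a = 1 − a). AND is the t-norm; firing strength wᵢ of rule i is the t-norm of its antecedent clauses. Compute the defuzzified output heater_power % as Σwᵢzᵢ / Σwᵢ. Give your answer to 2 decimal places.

66.45

R1 (z=75.0): empty=0.23, comfortable=0.41, cold=0.35; AND[max(0, a+b−1)] → w = 0.00
R2 (z=84.0): sparse=0.69, humid=0.78; AND[max(0, a+b−1)] → w = 0.47
R3 (z=3.0): cold=0.35, humid=0.78; AND[max(0, a+b−1)] → w = 0.13
R4 (z=53.0): humid=0.78, sparse=0.69, ¬cool=1−0.50=0.50; AND[max(0, a+b−1)] → w = 0.00
Weighted average = (0.00·75.0 + 0.47·84.0 + 0.13·3.0 + 0.00·53.0) / (0.00 + 0.47 + 0.13 + 0.00)
  = 39.8700 / 0.6000 = 66.45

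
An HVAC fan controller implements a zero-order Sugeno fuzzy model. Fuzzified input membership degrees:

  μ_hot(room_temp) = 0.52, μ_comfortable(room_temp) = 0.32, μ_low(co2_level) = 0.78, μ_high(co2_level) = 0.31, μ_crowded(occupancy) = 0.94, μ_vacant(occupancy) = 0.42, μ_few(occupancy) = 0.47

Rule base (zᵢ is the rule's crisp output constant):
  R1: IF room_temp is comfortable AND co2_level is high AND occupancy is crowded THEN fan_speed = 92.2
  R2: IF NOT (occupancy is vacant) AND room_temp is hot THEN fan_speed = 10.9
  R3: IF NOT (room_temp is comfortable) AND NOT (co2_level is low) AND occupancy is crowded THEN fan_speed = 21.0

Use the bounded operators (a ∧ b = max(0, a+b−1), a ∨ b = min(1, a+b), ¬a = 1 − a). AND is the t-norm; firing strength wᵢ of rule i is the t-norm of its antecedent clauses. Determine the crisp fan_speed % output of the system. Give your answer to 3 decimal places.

R1 (z=92.2): comfortable=0.32, high=0.31, crowded=0.94; AND[max(0, a+b−1)] → w = 0.00
R2 (z=10.9): ¬vacant=1−0.42=0.58, hot=0.52; AND[max(0, a+b−1)] → w = 0.10
R3 (z=21.0): ¬comfortable=1−0.32=0.68, ¬low=1−0.78=0.22, crowded=0.94; AND[max(0, a+b−1)] → w = 0.00
Weighted average = (0.00·92.2 + 0.10·10.9 + 0.00·21.0) / (0.00 + 0.10 + 0.00)
  = 1.0900 / 0.1000 = 10.900

10.900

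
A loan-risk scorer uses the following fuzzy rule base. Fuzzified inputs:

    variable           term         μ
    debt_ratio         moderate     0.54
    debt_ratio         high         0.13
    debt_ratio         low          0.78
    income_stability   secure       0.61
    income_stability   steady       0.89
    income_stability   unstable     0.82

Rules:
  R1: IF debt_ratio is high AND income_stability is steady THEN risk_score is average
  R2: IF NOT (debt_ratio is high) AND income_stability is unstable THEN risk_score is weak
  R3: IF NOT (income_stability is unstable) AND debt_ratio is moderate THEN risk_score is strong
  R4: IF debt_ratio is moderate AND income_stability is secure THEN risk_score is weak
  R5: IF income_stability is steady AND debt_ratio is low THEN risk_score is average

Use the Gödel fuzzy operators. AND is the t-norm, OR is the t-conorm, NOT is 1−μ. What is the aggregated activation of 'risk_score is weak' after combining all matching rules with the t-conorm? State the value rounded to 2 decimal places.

0.82

R1: high=0.13, steady=0.89; AND[min(a, b)] → w = 0.13
R2: ¬high=1−0.13=0.87, unstable=0.82; AND[min(a, b)] → w = 0.82
R3: ¬unstable=1−0.82=0.18, moderate=0.54; AND[min(a, b)] → w = 0.18
R4: moderate=0.54, secure=0.61; AND[min(a, b)] → w = 0.54
R5: steady=0.89, low=0.78; AND[min(a, b)] → w = 0.78
Rules with consequent 'weak': {R2, R4} → strengths 0.82, 0.54
Aggregate via t-conorm [max(a, b)]: 0.82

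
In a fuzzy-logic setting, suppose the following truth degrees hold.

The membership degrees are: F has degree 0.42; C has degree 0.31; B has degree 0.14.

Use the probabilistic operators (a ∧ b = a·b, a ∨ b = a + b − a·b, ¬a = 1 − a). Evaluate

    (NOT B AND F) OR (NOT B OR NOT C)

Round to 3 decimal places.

0.972

NOT B = 1 − 0.1400 = 0.8600
NOT B AND F = a·b on (0.8600, 0.4200) = 0.3612
NOT B = 1 − 0.1400 = 0.8600
NOT C = 1 − 0.3100 = 0.6900
NOT B OR NOT C = a + b − a·b on (0.8600, 0.6900) = 0.9566
(NOT B AND F) OR (NOT B OR NOT C) = a + b − a·b on (0.3612, 0.9566) = 0.9723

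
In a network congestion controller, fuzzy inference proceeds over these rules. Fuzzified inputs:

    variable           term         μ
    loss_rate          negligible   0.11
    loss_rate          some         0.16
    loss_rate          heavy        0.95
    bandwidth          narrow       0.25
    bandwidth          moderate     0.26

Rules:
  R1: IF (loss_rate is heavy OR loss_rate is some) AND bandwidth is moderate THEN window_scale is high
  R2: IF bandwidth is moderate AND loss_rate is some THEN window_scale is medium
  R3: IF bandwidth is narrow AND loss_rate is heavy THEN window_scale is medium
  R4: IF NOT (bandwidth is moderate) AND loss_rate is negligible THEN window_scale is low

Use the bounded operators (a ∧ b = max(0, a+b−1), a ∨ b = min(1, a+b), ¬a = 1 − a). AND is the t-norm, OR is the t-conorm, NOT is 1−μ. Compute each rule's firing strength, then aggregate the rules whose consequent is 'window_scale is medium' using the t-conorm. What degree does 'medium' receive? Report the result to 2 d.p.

R1: (heavy=0.95 OR some=0.16) = 1.00; AND[max(0, a+b−1)] with moderate=0.26 → w = 0.26
R2: moderate=0.26, some=0.16; AND[max(0, a+b−1)] → w = 0.00
R3: narrow=0.25, heavy=0.95; AND[max(0, a+b−1)] → w = 0.20
R4: ¬moderate=1−0.26=0.74, negligible=0.11; AND[max(0, a+b−1)] → w = 0.00
Rules with consequent 'medium': {R2, R3} → strengths 0.00, 0.20
Aggregate via t-conorm [min(1, a+b)]: 0.20

0.20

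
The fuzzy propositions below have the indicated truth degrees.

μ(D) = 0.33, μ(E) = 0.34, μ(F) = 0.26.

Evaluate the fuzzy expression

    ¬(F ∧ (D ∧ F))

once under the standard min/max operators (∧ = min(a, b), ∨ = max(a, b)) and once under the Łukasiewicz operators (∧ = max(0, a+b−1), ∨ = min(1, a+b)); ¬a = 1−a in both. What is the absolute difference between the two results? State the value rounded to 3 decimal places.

0.260

Under standard min/max:
  D ∧ F = min(a, b) on (0.33, 0.26) = 0.26
  F ∧ (D ∧ F) = min(a, b) on (0.26, 0.26) = 0.26
  ¬(F ∧ (D ∧ F)) = 1 − 0.26 = 0.74
  → value = 0.7400
Under Łukasiewicz:
  D ∧ F = max(0, a+b−1) on (0.33, 0.26) = 0.00
  F ∧ (D ∧ F) = max(0, a+b−1) on (0.26, 0.00) = 0.00
  ¬(F ∧ (D ∧ F)) = 1 − 0.00 = 1.00
  → value = 1.0000
|0.7400 − 1.0000| = 0.260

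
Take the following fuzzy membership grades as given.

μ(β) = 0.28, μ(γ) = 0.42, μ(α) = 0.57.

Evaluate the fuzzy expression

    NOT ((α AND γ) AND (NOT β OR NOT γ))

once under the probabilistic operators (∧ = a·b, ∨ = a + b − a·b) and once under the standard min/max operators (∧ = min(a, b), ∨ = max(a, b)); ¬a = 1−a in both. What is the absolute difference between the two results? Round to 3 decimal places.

Under probabilistic:
  α AND γ = a·b on (0.5700, 0.4200) = 0.2394
  NOT β = 1 − 0.2800 = 0.7200
  NOT γ = 1 − 0.4200 = 0.5800
  NOT β OR NOT γ = a + b − a·b on (0.7200, 0.5800) = 0.8824
  (α AND γ) AND (NOT β OR NOT γ) = a·b on (0.2394, 0.8824) = 0.2112
  NOT ((α AND γ) AND (NOT β OR NOT γ)) = 1 − 0.2112 = 0.7888
  → value = 0.7888
Under standard min/max:
  α AND γ = min(a, b) on (0.57, 0.42) = 0.42
  NOT β = 1 − 0.28 = 0.72
  NOT γ = 1 − 0.42 = 0.58
  NOT β OR NOT γ = max(a, b) on (0.72, 0.58) = 0.72
  (α AND γ) AND (NOT β OR NOT γ) = min(a, b) on (0.42, 0.72) = 0.42
  NOT ((α AND γ) AND (NOT β OR NOT γ)) = 1 − 0.42 = 0.58
  → value = 0.5800
|0.7888 − 0.5800| = 0.209

0.209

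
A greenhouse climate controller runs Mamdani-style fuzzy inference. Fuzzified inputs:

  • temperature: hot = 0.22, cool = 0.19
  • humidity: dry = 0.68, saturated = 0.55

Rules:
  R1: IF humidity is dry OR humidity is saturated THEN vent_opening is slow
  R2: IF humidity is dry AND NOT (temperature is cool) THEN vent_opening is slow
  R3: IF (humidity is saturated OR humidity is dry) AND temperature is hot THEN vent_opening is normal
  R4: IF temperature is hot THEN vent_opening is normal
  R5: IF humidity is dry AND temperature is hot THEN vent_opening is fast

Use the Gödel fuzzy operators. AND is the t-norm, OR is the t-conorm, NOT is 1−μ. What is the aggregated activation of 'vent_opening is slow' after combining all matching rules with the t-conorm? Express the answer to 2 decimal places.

0.68

R1: dry=0.68, saturated=0.55; OR[max(a, b)] → w = 0.68
R2: dry=0.68, ¬cool=1−0.19=0.81; AND[min(a, b)] → w = 0.68
R3: (saturated=0.55 OR dry=0.68) = 0.68; AND[min(a, b)] with hot=0.22 → w = 0.22
R4: hot=0.22 → w = 0.22
R5: dry=0.68, hot=0.22; AND[min(a, b)] → w = 0.22
Rules with consequent 'slow': {R1, R2} → strengths 0.68, 0.68
Aggregate via t-conorm [max(a, b)]: 0.68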